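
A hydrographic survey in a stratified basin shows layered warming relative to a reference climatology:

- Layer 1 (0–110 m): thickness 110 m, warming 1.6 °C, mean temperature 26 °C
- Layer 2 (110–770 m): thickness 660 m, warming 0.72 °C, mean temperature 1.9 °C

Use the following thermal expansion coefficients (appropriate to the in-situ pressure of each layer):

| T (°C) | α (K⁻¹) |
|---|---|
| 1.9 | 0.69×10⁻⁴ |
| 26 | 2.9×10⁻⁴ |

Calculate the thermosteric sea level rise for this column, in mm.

83.8 mm of thermosteric rise

Layer 1 at 26 °C → α = 2.9×10⁻⁴ K⁻¹
Layer 2 at 1.9 °C → α = 0.69×10⁻⁴ K⁻¹
1.6 × 110 × 2.9×10⁻⁴ = 0.05104 m
0.72 × 660 × 0.69×10⁻⁴ = 0.0327888 m
Δh = 0.05104 + 0.0327888 = 0.0838288 m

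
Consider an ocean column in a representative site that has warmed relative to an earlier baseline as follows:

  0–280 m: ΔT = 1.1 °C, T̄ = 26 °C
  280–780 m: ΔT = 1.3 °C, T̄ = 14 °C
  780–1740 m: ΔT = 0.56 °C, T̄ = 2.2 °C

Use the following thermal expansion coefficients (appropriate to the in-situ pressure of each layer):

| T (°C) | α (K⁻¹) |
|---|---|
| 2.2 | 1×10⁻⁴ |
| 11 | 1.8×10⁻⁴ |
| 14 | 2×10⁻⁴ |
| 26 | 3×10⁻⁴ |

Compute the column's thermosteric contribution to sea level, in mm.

Layer 1 at 26 °C → α = 3×10⁻⁴ K⁻¹
Layer 2 at 14 °C → α = 2×10⁻⁴ K⁻¹
Layer 3 at 2.2 °C → α = 1×10⁻⁴ K⁻¹
Layer 1: 1.1 × 3×10⁻⁴ × 280 = 0.09240 m
Layer 2: 1.3 × 500 × 2×10⁻⁴ = 0.13000 m
1×10⁻⁴ × 960 × 0.56 = 0.05376 m
Δh = 0.09240 + 0.13000 + 0.05376 = 0.27616 m ≈ 276 mm

276 mm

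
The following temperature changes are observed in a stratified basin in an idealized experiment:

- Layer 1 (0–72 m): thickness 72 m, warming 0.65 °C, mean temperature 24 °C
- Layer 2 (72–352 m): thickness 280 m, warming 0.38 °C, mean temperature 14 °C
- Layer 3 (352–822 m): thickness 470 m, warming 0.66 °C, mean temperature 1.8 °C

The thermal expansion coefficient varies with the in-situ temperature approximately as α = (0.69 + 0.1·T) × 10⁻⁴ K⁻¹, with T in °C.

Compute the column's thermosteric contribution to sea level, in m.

Δh ≈ 0.0637 m

Layer 1: α = (0.69 + 0.1×24)×10⁻⁴ = 3.09×10⁻⁴ K⁻¹
Layer 2: α = (0.69 + 0.1×14)×10⁻⁴ = 2.09×10⁻⁴ K⁻¹
Layer 3: α = (0.69 + 0.1×1.8)×10⁻⁴ = 0.87×10⁻⁴ K⁻¹
0–72 m: 3.09×10⁻⁴ × 0.65 × 72 = 0.0144612 m
Layer 2: 2.09×10⁻⁴ × 0.38 × 280 = 0.0222376 m
0.66 × 470 × 0.87×10⁻⁴ = 0.0269874 m
Δh = 0.0144612 + 0.0222376 + 0.0269874 = 0.0636862 m ≈ 0.0637 m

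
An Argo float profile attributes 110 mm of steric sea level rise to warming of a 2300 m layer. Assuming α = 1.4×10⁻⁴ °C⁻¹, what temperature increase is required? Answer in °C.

ΔT = Δh/(αH) = 0.11 / (1.4×10⁻⁴ × 2300) ≈ 0.3416 °C

about 0.342 °C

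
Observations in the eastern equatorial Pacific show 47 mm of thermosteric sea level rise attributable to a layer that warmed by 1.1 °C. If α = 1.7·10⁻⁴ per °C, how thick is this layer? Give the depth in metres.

H = Δh/(αΔT) = 0.047 / (1.7×10⁻⁴ × 1.1) ≈ 251.3 m

H ≈ 250 m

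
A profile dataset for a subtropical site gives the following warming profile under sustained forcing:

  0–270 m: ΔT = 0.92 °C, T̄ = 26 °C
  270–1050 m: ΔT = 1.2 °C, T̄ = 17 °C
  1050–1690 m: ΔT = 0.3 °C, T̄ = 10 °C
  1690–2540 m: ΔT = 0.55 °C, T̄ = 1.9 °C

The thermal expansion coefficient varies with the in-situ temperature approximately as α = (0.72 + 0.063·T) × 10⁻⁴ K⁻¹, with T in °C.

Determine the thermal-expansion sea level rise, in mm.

Δh = 291 mm

Layer 1: α = (0.72 + 0.063×26)×10⁻⁴ = 2.358×10⁻⁴ K⁻¹
Layer 2: α = (0.72 + 0.063×17)×10⁻⁴ = 1.791×10⁻⁴ K⁻¹
Layer 3: α = (0.72 + 0.063×10)×10⁻⁴ = 1.35×10⁻⁴ K⁻¹
Layer 4: α = (0.72 + 0.063×1.9)×10⁻⁴ = 0.8397×10⁻⁴ K⁻¹
0–270 m: 2.358×10⁻⁴ × 0.92 × 270 = 0.05857272 m
270–1050 m: 1.2 × 780 × 1.791×10⁻⁴ = 0.1676376 m
1.35×10⁻⁴ × 0.3 × 640 = 0.02592 m
Layer 4: 0.55 × 850 × 0.8397×10⁻⁴ = 0.039255975 m
Δh = 0.05857272 + 0.1676376 + 0.02592 + 0.039255975 = 0.291386295 m ≈ 291 mm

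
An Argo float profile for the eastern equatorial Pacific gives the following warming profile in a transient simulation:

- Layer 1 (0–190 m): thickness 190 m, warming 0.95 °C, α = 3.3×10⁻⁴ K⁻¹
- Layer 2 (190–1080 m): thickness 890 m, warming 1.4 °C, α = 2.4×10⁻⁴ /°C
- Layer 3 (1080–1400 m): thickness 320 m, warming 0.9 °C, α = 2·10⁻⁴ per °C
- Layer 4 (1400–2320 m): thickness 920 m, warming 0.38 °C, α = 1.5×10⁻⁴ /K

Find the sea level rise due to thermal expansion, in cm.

46.9 cm

190 × 3.3×10⁻⁴ × 0.95 = 0.059565 m
2.4×10⁻⁴ × 890 × 1.4 = 0.29904 m
Layer 3: 320 × 0.9 × 2×10⁻⁴ = 0.05760 m
1.5×10⁻⁴ × 0.38 × 920 = 0.05244 m
Δh = 0.059565 + 0.29904 + 0.05760 + 0.05244 = 0.468645 m ≈ 46.9 cm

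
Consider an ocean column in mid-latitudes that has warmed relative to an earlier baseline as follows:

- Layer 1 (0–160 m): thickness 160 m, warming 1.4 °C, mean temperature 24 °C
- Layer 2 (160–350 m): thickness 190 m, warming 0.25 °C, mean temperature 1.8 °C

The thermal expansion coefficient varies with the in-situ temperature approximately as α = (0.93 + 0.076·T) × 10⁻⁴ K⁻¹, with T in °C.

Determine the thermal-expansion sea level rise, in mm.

Layer 1: α = (0.93 + 0.076×24)×10⁻⁴ = 2.754×10⁻⁴ K⁻¹
Layer 2: α = (0.93 + 0.076×1.8)×10⁻⁴ = 1.0668×10⁻⁴ K⁻¹
160 × 1.4 × 2.754×10⁻⁴ = 0.0616896 m
Layer 2: 190 × 1.0668×10⁻⁴ × 0.25 = 0.0050673 m
Δh = 0.0616896 + 0.0050673 = 0.0667569 m ≈ 67 mm

Δh = 67 mm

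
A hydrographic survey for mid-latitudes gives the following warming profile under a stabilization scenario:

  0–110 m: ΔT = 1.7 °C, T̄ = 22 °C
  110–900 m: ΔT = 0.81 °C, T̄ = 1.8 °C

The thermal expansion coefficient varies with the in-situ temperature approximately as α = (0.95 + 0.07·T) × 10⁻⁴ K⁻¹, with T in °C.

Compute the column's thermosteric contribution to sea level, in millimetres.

Δh ≈ 115 mm

Layer 1: α = (0.95 + 0.07×22)×10⁻⁴ = 2.49×10⁻⁴ K⁻¹
Layer 2: α = (0.95 + 0.07×1.8)×10⁻⁴ = 1.076×10⁻⁴ K⁻¹
2.49×10⁻⁴ × 110 × 1.7 = 0.046563 m
0.81 × 1.076×10⁻⁴ × 790 = 0.06885324 m
Δh = 0.046563 + 0.06885324 = 0.11541624 m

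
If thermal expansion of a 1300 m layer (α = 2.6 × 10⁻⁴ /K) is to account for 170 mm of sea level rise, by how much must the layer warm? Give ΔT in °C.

ΔT ≈ 0.50 °C

ΔT = Δh/(αH) = 0.17 / (2.6×10⁻⁴ × 1300) ≈ 0.5030 °C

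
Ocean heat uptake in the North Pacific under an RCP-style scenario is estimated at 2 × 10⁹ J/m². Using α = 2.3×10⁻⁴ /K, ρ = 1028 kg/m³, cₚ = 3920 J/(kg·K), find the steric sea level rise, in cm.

about 11 cm

Δh = αQ/(ρcₚ) = 2.3×10⁻⁴ × 2×10⁹ / (1028 × 3920) ≈ 0.11415 m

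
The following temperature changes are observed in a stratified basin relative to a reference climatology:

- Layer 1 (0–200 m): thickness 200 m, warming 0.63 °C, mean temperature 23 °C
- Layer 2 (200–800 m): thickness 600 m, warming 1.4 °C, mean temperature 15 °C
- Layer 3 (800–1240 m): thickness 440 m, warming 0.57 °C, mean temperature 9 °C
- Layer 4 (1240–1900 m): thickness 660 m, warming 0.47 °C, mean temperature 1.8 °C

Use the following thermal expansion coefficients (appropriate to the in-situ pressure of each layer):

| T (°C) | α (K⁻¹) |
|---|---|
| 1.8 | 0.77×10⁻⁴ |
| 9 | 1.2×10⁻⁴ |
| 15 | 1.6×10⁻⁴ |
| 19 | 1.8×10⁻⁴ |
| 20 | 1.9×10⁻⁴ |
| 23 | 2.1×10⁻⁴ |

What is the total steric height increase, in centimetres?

21.5 cm

Layer 1 at 23 °C → α = 2.1×10⁻⁴ K⁻¹
Layer 2 at 15 °C → α = 1.6×10⁻⁴ K⁻¹
Layer 3 at 9 °C → α = 1.2×10⁻⁴ K⁻¹
Layer 4 at 1.8 °C → α = 0.77×10⁻⁴ K⁻¹
2.1×10⁻⁴ × 200 × 0.63 = 0.02646 m
600 × 1.4 × 1.6×10⁻⁴ = 0.13440 m
Layer 3: 0.57 × 440 × 1.2×10⁻⁴ = 0.030096 m
660 × 0.77×10⁻⁴ × 0.47 = 0.0238854 m
Δh = 0.02646 + 0.13440 + 0.030096 + 0.0238854 = 0.2148414 m ≈ 21.5 cm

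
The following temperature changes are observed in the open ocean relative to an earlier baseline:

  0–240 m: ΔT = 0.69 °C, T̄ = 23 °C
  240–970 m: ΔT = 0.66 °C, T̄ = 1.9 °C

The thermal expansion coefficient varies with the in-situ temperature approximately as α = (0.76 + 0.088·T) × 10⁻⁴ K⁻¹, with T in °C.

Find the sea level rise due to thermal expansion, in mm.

Δh = 90.8 mm

Layer 1: α = (0.76 + 0.088×23)×10⁻⁴ = 2.784×10⁻⁴ K⁻¹
Layer 2: α = (0.76 + 0.088×1.9)×10⁻⁴ = 0.9272×10⁻⁴ K⁻¹
0–240 m: 0.69 × 2.784×10⁻⁴ × 240 = 0.04610304 m
240–970 m: 0.66 × 730 × 0.9272×10⁻⁴ = 0.044672496 m
Δh = 0.04610304 + 0.044672496 = 0.090775536 m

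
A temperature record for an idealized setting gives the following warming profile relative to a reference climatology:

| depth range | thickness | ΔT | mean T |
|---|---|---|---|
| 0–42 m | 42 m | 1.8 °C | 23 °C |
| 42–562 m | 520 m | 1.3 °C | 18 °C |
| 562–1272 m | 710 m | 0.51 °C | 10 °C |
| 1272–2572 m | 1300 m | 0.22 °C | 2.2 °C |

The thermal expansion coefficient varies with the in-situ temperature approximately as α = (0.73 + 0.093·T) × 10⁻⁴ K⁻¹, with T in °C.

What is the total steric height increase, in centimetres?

Layer 1: α = (0.73 + 0.093×23)×10⁻⁴ = 2.869×10⁻⁴ K⁻¹
Layer 2: α = (0.73 + 0.093×18)×10⁻⁴ = 2.404×10⁻⁴ K⁻¹
Layer 3: α = (0.73 + 0.093×10)×10⁻⁴ = 1.66×10⁻⁴ K⁻¹
Layer 4: α = (0.73 + 0.093×2.2)×10⁻⁴ = 0.9346×10⁻⁴ K⁻¹
0–42 m: 2.869×10⁻⁴ × 42 × 1.8 = 0.02168964 m
2.404×10⁻⁴ × 1.3 × 520 = 0.1625104 m
562–1272 m: 1.66×10⁻⁴ × 710 × 0.51 = 0.0601086 m
Layer 4: 0.22 × 0.9346×10⁻⁴ × 1300 = 0.02672956 m
Δh = 0.02168964 + 0.1625104 + 0.0601086 + 0.02672956 = 0.2710382 m ≈ 27.1 cm

Δh = 27.1 cm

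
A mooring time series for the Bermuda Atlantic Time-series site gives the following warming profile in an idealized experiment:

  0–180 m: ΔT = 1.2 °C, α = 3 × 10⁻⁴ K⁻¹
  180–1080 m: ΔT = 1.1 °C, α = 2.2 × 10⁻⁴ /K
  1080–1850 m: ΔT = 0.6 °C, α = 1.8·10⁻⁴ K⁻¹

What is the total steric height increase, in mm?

Δh = 366 mm

Layer 1: 1.2 × 180 × 3×10⁻⁴ = 0.06480 m
900 × 1.1 × 2.2×10⁻⁴ = 0.21780 m
1080–1850 m: 1.8×10⁻⁴ × 770 × 0.6 = 0.08316 m
Δh = 0.06480 + 0.21780 + 0.08316 = 0.36576 m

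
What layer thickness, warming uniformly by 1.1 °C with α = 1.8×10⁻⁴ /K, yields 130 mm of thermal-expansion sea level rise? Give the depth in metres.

H = Δh/(αΔT) = 0.13 / (1.8×10⁻⁴ × 1.1) ≈ 656.6 m

H ≈ 657 m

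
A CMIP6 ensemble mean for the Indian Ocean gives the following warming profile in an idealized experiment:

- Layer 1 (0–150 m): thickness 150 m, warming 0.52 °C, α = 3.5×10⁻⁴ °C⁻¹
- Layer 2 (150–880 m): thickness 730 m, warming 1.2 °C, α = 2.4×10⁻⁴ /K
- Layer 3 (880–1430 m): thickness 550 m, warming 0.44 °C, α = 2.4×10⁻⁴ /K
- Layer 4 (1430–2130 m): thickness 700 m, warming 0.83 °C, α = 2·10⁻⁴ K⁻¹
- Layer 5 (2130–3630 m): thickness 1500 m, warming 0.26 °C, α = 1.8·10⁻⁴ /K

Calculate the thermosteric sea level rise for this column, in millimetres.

about 480 mm

0.52 × 3.5×10⁻⁴ × 150 = 0.02730 m
150–880 m: 1.2 × 730 × 2.4×10⁻⁴ = 0.21024 m
880–1430 m: 2.4×10⁻⁴ × 0.44 × 550 = 0.05808 m
0.83 × 700 × 2×10⁻⁴ = 0.11620 m
2130–3630 m: 0.26 × 1500 × 1.8×10⁻⁴ = 0.07020 m
Δh = 0.02730 + 0.21024 + 0.05808 + 0.11620 + 0.07020 = 0.48202 m ≈ 480 mm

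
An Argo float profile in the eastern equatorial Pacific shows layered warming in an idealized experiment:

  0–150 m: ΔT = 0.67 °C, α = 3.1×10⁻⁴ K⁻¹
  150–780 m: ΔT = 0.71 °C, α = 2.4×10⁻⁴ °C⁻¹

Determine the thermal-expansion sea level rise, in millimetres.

Δh ≈ 139 mm

0.67 × 150 × 3.1×10⁻⁴ = 0.031155 m
150–780 m: 2.4×10⁻⁴ × 0.71 × 630 = 0.107352 m
Δh = 0.031155 + 0.107352 = 0.138507 m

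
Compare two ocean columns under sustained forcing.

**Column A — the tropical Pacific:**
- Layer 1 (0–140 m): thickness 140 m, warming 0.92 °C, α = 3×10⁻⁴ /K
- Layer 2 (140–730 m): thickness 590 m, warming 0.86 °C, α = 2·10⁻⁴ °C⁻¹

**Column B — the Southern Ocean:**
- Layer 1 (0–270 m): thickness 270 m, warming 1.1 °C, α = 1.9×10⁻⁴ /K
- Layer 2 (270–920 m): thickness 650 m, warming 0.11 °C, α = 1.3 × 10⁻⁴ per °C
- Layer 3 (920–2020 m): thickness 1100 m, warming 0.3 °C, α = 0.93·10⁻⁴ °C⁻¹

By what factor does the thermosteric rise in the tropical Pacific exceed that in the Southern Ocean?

A 0.92 × 140 × 3×10⁻⁴ = 0.03864 m
A 0.86 × 590 × 2×10⁻⁴ = 0.10148 m
A total: 0.14012 m
B Layer 1: 1.1 × 270 × 1.9×10⁻⁴ = 0.05643 m
B 650 × 0.11 × 1.3×10⁻⁴ = 0.009295 m
B Layer 3: 0.3 × 1100 × 0.93×10⁻⁴ = 0.03069 m
B total: 0.096415 m
Ratio: 0.14012 / 0.096415 ≈ 1.453

1.45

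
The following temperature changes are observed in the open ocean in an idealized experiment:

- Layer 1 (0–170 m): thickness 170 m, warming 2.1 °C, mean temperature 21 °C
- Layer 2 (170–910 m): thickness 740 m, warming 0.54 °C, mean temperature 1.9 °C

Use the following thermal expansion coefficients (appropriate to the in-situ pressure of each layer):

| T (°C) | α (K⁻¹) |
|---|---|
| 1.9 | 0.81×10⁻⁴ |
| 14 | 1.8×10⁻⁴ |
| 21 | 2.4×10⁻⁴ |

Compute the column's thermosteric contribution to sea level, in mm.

Layer 1 at 21 °C → α = 2.4×10⁻⁴ K⁻¹
Layer 2 at 1.9 °C → α = 0.81×10⁻⁴ K⁻¹
2.1 × 2.4×10⁻⁴ × 170 = 0.08568 m
0.81×10⁻⁴ × 740 × 0.54 = 0.0323676 m
Δh = 0.08568 + 0.0323676 = 0.1180476 m

118 mm of thermosteric rise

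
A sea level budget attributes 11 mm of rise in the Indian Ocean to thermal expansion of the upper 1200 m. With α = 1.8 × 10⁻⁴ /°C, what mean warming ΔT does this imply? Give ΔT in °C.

ΔT = Δh/(αH) = 0.011 / (1.8×10⁻⁴ × 1200) ≈ 0.05093 °C

ΔT ≈ 0.0509 °C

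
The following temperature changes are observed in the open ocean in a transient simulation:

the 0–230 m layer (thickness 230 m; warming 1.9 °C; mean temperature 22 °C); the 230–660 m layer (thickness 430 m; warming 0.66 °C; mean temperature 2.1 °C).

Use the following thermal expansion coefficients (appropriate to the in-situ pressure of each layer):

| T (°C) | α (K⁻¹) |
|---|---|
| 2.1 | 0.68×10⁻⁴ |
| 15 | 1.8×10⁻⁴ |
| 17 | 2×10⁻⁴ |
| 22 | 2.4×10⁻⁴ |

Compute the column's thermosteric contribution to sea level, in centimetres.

Layer 1 at 22 °C → α = 2.4×10⁻⁴ K⁻¹
Layer 2 at 2.1 °C → α = 0.68×10⁻⁴ K⁻¹
230 × 1.9 × 2.4×10⁻⁴ = 0.10488 m
Layer 2: 0.68×10⁻⁴ × 0.66 × 430 = 0.0192984 m
Δh = 0.10488 + 0.0192984 = 0.1241784 m

Δh ≈ 12.4 cm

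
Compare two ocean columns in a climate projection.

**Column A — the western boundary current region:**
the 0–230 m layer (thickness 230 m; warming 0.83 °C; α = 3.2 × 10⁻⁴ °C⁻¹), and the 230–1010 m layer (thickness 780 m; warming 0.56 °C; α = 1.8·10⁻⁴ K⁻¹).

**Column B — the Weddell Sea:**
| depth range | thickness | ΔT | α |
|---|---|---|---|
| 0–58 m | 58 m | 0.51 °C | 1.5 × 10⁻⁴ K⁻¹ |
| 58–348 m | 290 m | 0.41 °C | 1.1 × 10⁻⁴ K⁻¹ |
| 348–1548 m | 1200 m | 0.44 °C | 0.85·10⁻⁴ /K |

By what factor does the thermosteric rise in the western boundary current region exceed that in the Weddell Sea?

2.2

A Layer 1: 0.83 × 230 × 3.2×10⁻⁴ = 0.061088 m
A 0.56 × 780 × 1.8×10⁻⁴ = 0.078624 m
A total: 0.139712 m
B Layer 1: 1.5×10⁻⁴ × 58 × 0.51 = 0.004437 m
B Layer 2: 290 × 0.41 × 1.1×10⁻⁴ = 0.013079 m
B 348–1548 m: 0.85×10⁻⁴ × 1200 × 0.44 = 0.04488 m
B total: 0.062396 m
Ratio: 0.139712 / 0.062396 ≈ 2.239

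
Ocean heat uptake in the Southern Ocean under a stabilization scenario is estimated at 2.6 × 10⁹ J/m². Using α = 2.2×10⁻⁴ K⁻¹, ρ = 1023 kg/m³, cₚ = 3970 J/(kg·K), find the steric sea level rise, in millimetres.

Δh = αQ/(ρcₚ) = 2.2×10⁻⁴ × 2.6×10⁹ / (1023 × 3970) ≈ 0.14084 m

141 mm of thermosteric rise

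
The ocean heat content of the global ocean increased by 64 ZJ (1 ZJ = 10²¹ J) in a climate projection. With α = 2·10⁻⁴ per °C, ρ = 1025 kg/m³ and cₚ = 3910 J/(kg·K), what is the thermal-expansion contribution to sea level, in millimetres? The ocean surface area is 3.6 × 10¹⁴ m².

Per unit area: Q = 64×10²¹ / (3.6×10¹⁴) ≈ 1.778×10⁸ J/m²
Δh = αQ/(ρcₚ) = 2×10⁻⁴ × 1.778×10⁸ / (1025 × 3910) ≈ 0.0088728 m

8.87 mm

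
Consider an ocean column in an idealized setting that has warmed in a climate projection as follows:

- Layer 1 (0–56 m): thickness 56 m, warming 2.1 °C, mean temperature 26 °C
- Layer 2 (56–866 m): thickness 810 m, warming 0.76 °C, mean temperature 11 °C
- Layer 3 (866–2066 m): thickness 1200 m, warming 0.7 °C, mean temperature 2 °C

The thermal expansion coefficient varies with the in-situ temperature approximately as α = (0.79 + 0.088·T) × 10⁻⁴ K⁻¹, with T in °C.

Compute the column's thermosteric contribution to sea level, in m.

0.226 m

Layer 1: α = (0.79 + 0.088×26)×10⁻⁴ = 3.078×10⁻⁴ K⁻¹
Layer 2: α = (0.79 + 0.088×11)×10⁻⁴ = 1.758×10⁻⁴ K⁻¹
Layer 3: α = (0.79 + 0.088×2)×10⁻⁴ = 0.966×10⁻⁴ K⁻¹
56 × 2.1 × 3.078×10⁻⁴ = 0.03619728 m
Layer 2: 1.758×10⁻⁴ × 0.76 × 810 = 0.10822248 m
1200 × 0.966×10⁻⁴ × 0.7 = 0.081144 m
Δh = 0.03619728 + 0.10822248 + 0.081144 = 0.22556376 m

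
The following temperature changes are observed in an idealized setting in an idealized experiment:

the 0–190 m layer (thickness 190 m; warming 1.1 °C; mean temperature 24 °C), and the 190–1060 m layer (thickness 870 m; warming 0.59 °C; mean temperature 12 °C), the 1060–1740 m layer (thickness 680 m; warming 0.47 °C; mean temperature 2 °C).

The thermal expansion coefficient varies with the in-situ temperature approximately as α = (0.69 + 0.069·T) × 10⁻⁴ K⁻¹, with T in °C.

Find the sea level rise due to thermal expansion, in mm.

153 mm

Layer 1: α = (0.69 + 0.069×24)×10⁻⁴ = 2.346×10⁻⁴ K⁻¹
Layer 2: α = (0.69 + 0.069×12)×10⁻⁴ = 1.518×10⁻⁴ K⁻¹
Layer 3: α = (0.69 + 0.069×2)×10⁻⁴ = 0.828×10⁻⁴ K⁻¹
Layer 1: 2.346×10⁻⁴ × 1.1 × 190 = 0.0490314 m
190–1060 m: 1.518×10⁻⁴ × 0.59 × 870 = 0.07791894 m
1060–1740 m: 0.47 × 680 × 0.828×10⁻⁴ = 0.02646288 m
Δh = 0.0490314 + 0.07791894 + 0.02646288 = 0.15341322 m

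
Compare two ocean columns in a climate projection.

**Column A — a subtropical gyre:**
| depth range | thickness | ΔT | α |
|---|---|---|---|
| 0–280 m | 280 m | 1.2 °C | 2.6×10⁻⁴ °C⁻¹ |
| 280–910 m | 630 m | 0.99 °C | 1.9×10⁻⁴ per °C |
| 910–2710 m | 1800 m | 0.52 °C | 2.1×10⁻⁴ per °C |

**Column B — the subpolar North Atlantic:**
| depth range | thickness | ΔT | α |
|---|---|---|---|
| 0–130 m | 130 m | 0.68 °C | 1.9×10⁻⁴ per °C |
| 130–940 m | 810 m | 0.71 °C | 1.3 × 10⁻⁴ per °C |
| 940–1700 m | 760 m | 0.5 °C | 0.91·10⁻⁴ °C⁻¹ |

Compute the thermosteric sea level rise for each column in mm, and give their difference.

Δh_A ≈ 400 mm, Δh_B ≈ 130 mm; difference ≈ 280 mm

A Layer 1: 2.6×10⁻⁴ × 1.2 × 280 = 0.08736 m
A 1.9×10⁻⁴ × 630 × 0.99 = 0.118503 m
A 910–2710 m: 2.1×10⁻⁴ × 1800 × 0.52 = 0.19656 m
A total: 0.402423 m
B 1.9×10⁻⁴ × 0.68 × 130 = 0.016796 m
B 130–940 m: 0.71 × 1.3×10⁻⁴ × 810 = 0.074763 m
B 940–1700 m: 0.91×10⁻⁴ × 760 × 0.5 = 0.03458 m
B total: 0.126139 m
Difference: 0.402423 − 0.126139 = 0.276284 m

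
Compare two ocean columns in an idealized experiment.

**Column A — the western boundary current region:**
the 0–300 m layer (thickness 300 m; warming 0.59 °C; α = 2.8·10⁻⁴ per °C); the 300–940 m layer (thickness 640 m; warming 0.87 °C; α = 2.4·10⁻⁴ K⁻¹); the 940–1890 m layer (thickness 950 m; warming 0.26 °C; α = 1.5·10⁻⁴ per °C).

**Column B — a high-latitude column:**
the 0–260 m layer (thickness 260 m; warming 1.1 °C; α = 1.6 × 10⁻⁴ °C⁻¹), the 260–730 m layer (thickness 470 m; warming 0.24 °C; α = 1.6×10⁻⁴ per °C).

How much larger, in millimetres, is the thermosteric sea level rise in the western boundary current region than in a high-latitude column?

A Layer 1: 0.59 × 2.8×10⁻⁴ × 300 = 0.04956 m
A 0.87 × 640 × 2.4×10⁻⁴ = 0.133632 m
A Layer 3: 0.26 × 1.5×10⁻⁴ × 950 = 0.03705 m
A total: 0.220242 m
B 0–260 m: 260 × 1.1 × 1.6×10⁻⁴ = 0.04576 m
B 470 × 0.24 × 1.6×10⁻⁴ = 0.018048 m
B total: 0.063808 m
Difference: 0.220242 − 0.063808 = 0.156434 m

156 mm larger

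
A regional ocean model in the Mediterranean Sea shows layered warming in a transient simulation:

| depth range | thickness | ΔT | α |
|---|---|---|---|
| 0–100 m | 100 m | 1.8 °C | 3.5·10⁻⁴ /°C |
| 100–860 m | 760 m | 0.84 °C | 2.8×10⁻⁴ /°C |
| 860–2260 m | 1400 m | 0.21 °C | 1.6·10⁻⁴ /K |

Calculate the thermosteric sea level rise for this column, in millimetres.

0–100 m: 3.5×10⁻⁴ × 1.8 × 100 = 0.06300 m
100–860 m: 2.8×10⁻⁴ × 0.84 × 760 = 0.178752 m
Layer 3: 0.21 × 1400 × 1.6×10⁻⁴ = 0.04704 m
Δh = 0.06300 + 0.178752 + 0.04704 = 0.288792 m ≈ 289 mm

Δh = 289 mm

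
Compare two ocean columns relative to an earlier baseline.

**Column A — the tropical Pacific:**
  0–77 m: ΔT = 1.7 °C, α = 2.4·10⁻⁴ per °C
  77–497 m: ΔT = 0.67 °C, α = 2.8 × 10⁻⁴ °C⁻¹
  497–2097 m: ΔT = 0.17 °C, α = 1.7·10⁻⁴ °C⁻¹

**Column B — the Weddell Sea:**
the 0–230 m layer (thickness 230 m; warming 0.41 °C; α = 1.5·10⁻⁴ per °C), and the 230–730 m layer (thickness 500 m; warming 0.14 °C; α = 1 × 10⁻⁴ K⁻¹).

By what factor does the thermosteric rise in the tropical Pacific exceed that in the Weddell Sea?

A 0–77 m: 2.4×10⁻⁴ × 1.7 × 77 = 0.031416 m
A 0.67 × 420 × 2.8×10⁻⁴ = 0.078792 m
A 1.7×10⁻⁴ × 0.17 × 1600 = 0.04624 m
A total: 0.156448 m
B 0–230 m: 230 × 1.5×10⁻⁴ × 0.41 = 0.014145 m
B 1×10⁻⁴ × 500 × 0.14 = 0.00700 m
B total: 0.021145 m
Ratio: 0.156448 / 0.021145 ≈ 7.399

a factor of 7.40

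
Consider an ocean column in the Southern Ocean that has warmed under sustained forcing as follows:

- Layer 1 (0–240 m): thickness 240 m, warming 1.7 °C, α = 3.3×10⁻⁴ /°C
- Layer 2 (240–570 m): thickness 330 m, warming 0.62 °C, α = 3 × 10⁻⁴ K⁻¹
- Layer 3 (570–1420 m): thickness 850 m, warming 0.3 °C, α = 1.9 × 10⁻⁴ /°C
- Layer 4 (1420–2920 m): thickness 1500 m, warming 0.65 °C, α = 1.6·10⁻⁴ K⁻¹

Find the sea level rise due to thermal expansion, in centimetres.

40 cm

1.7 × 3.3×10⁻⁴ × 240 = 0.13464 m
240–570 m: 0.62 × 330 × 3×10⁻⁴ = 0.06138 m
570–1420 m: 850 × 0.3 × 1.9×10⁻⁴ = 0.04845 m
Layer 4: 1.6×10⁻⁴ × 0.65 × 1500 = 0.15600 m
Δh = 0.13464 + 0.06138 + 0.04845 + 0.15600 = 0.40047 m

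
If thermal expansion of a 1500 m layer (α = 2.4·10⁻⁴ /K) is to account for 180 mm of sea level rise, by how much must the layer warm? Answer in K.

0.500 K

ΔT = Δh/(αH) = 0.18 / (2.4×10⁻⁴ × 1500) = 0.5000 K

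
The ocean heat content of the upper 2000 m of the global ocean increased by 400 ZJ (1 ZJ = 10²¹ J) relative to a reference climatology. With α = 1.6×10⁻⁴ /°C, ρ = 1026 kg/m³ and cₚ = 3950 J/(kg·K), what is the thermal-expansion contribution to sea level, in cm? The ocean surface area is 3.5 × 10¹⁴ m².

Per unit area: Q = 400×10²¹ / (3.5×10¹⁴) ≈ 1.143×10⁹ J/m²
Δh = αQ/(ρcₚ) = 1.6×10⁻⁴ × 1.143×10⁹ / (1026 × 3950) ≈ 0.045125 m

4.51 cm of thermosteric rise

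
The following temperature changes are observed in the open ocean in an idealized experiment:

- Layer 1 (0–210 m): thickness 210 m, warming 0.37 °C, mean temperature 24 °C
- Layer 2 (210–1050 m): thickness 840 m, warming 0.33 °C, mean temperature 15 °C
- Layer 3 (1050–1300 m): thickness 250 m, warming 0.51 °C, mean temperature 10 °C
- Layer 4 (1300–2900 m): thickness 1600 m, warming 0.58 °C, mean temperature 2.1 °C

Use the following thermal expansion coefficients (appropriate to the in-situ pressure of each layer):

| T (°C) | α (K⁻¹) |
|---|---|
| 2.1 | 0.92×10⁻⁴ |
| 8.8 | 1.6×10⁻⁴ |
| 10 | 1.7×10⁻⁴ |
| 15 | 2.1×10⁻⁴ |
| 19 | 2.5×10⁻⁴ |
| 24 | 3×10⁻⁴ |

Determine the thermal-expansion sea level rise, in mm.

Layer 1 at 24 °C → α = 3×10⁻⁴ K⁻¹
Layer 2 at 15 °C → α = 2.1×10⁻⁴ K⁻¹
Layer 3 at 10 °C → α = 1.7×10⁻⁴ K⁻¹
Layer 4 at 2.1 °C → α = 0.92×10⁻⁴ K⁻¹
Layer 1: 0.37 × 210 × 3×10⁻⁴ = 0.02331 m
210–1050 m: 0.33 × 840 × 2.1×10⁻⁴ = 0.058212 m
Layer 3: 250 × 0.51 × 1.7×10⁻⁴ = 0.021675 m
0.92×10⁻⁴ × 1600 × 0.58 = 0.085376 m
Δh = 0.02331 + 0.058212 + 0.021675 + 0.085376 = 0.188573 m ≈ 190 mm

Δh = 190 mm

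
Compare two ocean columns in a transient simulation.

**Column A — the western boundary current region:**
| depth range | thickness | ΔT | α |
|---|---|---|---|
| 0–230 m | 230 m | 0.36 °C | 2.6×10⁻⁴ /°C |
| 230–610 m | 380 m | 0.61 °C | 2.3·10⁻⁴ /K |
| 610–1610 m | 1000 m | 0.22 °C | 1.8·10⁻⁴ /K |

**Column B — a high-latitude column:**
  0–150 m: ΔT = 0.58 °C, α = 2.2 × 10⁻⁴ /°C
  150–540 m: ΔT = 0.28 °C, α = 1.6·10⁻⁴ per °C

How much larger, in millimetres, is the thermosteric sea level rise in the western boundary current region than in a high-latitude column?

A 0–230 m: 230 × 0.36 × 2.6×10⁻⁴ = 0.021528 m
A Layer 2: 2.3×10⁻⁴ × 380 × 0.61 = 0.053314 m
A 610–1610 m: 1.8×10⁻⁴ × 0.22 × 1000 = 0.03960 m
A total: 0.114442 m
B 0–150 m: 2.2×10⁻⁴ × 150 × 0.58 = 0.01914 m
B 150–540 m: 0.28 × 1.6×10⁻⁴ × 390 = 0.017472 m
B total: 0.036612 m
Difference: 0.114442 − 0.036612 = 0.07783 m

78 mm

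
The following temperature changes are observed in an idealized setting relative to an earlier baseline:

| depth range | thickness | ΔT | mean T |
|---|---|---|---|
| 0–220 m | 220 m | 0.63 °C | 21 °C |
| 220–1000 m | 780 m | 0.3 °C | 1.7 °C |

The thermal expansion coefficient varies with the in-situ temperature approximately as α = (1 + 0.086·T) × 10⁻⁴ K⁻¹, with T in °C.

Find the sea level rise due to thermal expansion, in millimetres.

Layer 1: α = (1 + 0.086×21)×10⁻⁴ = 2.806×10⁻⁴ K⁻¹
Layer 2: α = (1 + 0.086×1.7)×10⁻⁴ = 1.1462×10⁻⁴ K⁻¹
Layer 1: 0.63 × 220 × 2.806×10⁻⁴ = 0.03889116 m
1.1462×10⁻⁴ × 780 × 0.3 = 0.02682108 m
Δh = 0.03889116 + 0.02682108 = 0.06571224 m

65.7 mm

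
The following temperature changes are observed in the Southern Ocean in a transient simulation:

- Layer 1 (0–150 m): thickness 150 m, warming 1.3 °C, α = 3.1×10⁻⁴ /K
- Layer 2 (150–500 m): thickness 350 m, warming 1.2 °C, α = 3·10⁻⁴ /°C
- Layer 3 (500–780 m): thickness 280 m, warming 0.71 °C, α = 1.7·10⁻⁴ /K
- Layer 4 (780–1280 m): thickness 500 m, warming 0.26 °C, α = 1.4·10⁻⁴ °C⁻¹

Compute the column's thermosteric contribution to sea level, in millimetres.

3.1×10⁻⁴ × 1.3 × 150 = 0.06045 m
150–500 m: 3×10⁻⁴ × 350 × 1.2 = 0.12600 m
1.7×10⁻⁴ × 0.71 × 280 = 0.033796 m
Layer 4: 500 × 1.4×10⁻⁴ × 0.26 = 0.01820 m
Δh = 0.06045 + 0.12600 + 0.033796 + 0.01820 = 0.238446 m

about 240 mm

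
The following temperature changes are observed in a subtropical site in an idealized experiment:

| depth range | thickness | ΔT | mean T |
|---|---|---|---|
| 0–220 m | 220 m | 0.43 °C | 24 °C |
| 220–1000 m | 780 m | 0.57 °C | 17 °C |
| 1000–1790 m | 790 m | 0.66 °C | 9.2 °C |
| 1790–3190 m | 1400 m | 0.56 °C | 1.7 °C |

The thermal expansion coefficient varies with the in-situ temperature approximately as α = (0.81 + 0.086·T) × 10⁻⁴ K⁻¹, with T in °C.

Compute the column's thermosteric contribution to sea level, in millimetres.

Δh ≈ 290 mm

Layer 1: α = (0.81 + 0.086×24)×10⁻⁴ = 2.874×10⁻⁴ K⁻¹
Layer 2: α = (0.81 + 0.086×17)×10⁻⁴ = 2.272×10⁻⁴ K⁻¹
Layer 3: α = (0.81 + 0.086×9.2)×10⁻⁴ = 1.6012×10⁻⁴ K⁻¹
Layer 4: α = (0.81 + 0.086×1.7)×10⁻⁴ = 0.9562×10⁻⁴ K⁻¹
0.43 × 2.874×10⁻⁴ × 220 = 0.02718804 m
Layer 2: 2.272×10⁻⁴ × 0.57 × 780 = 0.10101312 m
1.6012×10⁻⁴ × 0.66 × 790 = 0.083486568 m
1790–3190 m: 0.9562×10⁻⁴ × 0.56 × 1400 = 0.07496608 m
Δh = 0.02718804 + 0.10101312 + 0.083486568 + 0.07496608 = 0.286653808 m ≈ 290 mm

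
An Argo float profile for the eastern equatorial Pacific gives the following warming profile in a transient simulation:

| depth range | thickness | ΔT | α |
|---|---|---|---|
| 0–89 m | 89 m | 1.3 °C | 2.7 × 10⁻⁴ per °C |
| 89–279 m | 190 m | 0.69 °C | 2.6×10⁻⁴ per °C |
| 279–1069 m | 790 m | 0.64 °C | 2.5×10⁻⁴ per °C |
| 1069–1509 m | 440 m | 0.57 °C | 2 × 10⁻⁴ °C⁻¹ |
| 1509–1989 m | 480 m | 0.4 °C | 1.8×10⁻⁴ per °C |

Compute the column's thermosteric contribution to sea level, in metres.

Layer 1: 1.3 × 89 × 2.7×10⁻⁴ = 0.031239 m
Layer 2: 0.69 × 2.6×10⁻⁴ × 190 = 0.034086 m
2.5×10⁻⁴ × 790 × 0.64 = 0.12640 m
1069–1509 m: 440 × 2×10⁻⁴ × 0.57 = 0.05016 m
0.4 × 1.8×10⁻⁴ × 480 = 0.03456 m
Δh = 0.031239 + 0.034086 + 0.12640 + 0.05016 + 0.03456 = 0.276445 m

about 0.276 m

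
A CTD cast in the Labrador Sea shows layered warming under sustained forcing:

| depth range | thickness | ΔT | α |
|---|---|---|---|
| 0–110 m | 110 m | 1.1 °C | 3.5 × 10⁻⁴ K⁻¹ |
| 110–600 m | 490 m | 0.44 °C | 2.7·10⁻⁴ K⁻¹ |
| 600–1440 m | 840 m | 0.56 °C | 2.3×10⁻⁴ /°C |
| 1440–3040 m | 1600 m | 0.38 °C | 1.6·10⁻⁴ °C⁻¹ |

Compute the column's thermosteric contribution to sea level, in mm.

3.5×10⁻⁴ × 1.1 × 110 = 0.04235 m
110–600 m: 0.44 × 2.7×10⁻⁴ × 490 = 0.058212 m
Layer 3: 0.56 × 840 × 2.3×10⁻⁴ = 0.108192 m
1.6×10⁻⁴ × 0.38 × 1600 = 0.09728 m
Δh = 0.04235 + 0.058212 + 0.108192 + 0.09728 = 0.306034 m ≈ 306 mm

Δh = 306 mm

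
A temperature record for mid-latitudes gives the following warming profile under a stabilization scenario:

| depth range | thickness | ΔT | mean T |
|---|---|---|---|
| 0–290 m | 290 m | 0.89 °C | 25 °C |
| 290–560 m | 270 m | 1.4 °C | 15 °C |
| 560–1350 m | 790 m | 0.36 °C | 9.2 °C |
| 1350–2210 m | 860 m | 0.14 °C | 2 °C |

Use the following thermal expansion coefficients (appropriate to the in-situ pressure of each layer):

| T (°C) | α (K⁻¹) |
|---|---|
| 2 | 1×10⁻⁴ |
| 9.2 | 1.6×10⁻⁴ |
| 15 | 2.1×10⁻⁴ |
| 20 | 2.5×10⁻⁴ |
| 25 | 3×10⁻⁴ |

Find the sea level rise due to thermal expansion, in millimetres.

about 210 mm

Layer 1 at 25 °C → α = 3×10⁻⁴ K⁻¹
Layer 2 at 15 °C → α = 2.1×10⁻⁴ K⁻¹
Layer 3 at 9.2 °C → α = 1.6×10⁻⁴ K⁻¹
Layer 4 at 2 °C → α = 1×10⁻⁴ K⁻¹
0–290 m: 0.89 × 290 × 3×10⁻⁴ = 0.07743 m
2.1×10⁻⁴ × 270 × 1.4 = 0.07938 m
560–1350 m: 1.6×10⁻⁴ × 790 × 0.36 = 0.045504 m
Layer 4: 0.14 × 1×10⁻⁴ × 860 = 0.01204 m
Δh = 0.07743 + 0.07938 + 0.045504 + 0.01204 = 0.214354 m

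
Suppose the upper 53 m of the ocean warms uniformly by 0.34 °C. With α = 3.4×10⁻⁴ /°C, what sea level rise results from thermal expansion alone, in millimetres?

Δh = 6.1 mm

Δh = αΔT·H = 3.4×10⁻⁴ × 0.34 × 53 = 0.0061268 m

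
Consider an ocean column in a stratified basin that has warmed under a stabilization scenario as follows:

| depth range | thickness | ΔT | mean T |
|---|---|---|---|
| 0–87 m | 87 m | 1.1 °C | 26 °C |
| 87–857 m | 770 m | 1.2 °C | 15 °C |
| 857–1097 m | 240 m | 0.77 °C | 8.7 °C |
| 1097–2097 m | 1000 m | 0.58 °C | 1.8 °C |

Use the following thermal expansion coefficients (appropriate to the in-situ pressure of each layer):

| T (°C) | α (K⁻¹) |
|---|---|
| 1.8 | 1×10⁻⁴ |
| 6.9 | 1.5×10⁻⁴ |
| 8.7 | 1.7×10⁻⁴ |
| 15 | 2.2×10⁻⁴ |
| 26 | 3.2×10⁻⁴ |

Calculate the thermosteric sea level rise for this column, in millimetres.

about 320 mm

Layer 1 at 26 °C → α = 3.2×10⁻⁴ K⁻¹
Layer 2 at 15 °C → α = 2.2×10⁻⁴ K⁻¹
Layer 3 at 8.7 °C → α = 1.7×10⁻⁴ K⁻¹
Layer 4 at 1.8 °C → α = 1×10⁻⁴ K⁻¹
0–87 m: 87 × 1.1 × 3.2×10⁻⁴ = 0.030624 m
87–857 m: 1.2 × 770 × 2.2×10⁻⁴ = 0.20328 m
1.7×10⁻⁴ × 240 × 0.77 = 0.031416 m
1097–2097 m: 1×10⁻⁴ × 0.58 × 1000 = 0.05800 m
Δh = 0.030624 + 0.20328 + 0.031416 + 0.05800 = 0.32332 m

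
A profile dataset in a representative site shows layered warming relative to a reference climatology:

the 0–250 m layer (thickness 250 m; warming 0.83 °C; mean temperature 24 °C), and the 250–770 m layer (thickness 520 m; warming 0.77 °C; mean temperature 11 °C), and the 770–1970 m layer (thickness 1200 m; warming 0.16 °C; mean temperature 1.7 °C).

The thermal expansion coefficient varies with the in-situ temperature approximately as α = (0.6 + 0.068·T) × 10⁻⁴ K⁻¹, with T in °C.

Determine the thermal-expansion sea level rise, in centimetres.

Layer 1: α = (0.6 + 0.068×24)×10⁻⁴ = 2.232×10⁻⁴ K⁻¹
Layer 2: α = (0.6 + 0.068×11)×10⁻⁴ = 1.348×10⁻⁴ K⁻¹
Layer 3: α = (0.6 + 0.068×1.7)×10⁻⁴ = 0.7156×10⁻⁴ K⁻¹
250 × 0.83 × 2.232×10⁻⁴ = 0.046314 m
0.77 × 1.348×10⁻⁴ × 520 = 0.05397392 m
Layer 3: 1200 × 0.16 × 0.7156×10⁻⁴ = 0.01373952 m
Δh = 0.046314 + 0.05397392 + 0.01373952 = 0.11402744 m

about 11 cm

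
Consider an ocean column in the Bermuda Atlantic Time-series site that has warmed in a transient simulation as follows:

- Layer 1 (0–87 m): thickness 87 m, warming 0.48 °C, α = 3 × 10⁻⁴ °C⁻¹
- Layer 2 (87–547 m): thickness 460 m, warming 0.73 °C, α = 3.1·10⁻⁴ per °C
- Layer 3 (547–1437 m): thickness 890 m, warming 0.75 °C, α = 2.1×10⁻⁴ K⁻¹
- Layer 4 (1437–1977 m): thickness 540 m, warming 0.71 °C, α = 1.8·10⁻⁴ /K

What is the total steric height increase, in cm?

0–87 m: 87 × 3×10⁻⁴ × 0.48 = 0.012528 m
Layer 2: 460 × 3.1×10⁻⁴ × 0.73 = 0.104098 m
2.1×10⁻⁴ × 890 × 0.75 = 0.140175 m
Layer 4: 0.71 × 1.8×10⁻⁴ × 540 = 0.069012 m
Δh = 0.012528 + 0.104098 + 0.140175 + 0.069012 = 0.325813 m

about 32.6 cm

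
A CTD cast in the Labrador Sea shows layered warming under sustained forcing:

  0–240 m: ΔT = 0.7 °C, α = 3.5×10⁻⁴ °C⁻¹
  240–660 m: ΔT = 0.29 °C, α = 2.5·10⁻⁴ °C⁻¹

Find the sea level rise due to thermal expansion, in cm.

Δh ≈ 8.9 cm

Layer 1: 240 × 3.5×10⁻⁴ × 0.7 = 0.05880 m
0.29 × 420 × 2.5×10⁻⁴ = 0.03045 m
Δh = 0.05880 + 0.03045 = 0.08925 m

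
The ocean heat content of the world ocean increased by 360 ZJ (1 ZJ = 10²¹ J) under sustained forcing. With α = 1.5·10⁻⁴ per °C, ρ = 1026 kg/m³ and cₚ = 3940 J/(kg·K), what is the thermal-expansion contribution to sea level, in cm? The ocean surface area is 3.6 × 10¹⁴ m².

Per unit area: Q = 360×10²¹ / (3.6×10¹⁴) = 1×10⁹ J/m²
Δh = αQ/(ρcₚ) = 1.5×10⁻⁴ × 1×10⁹ / (1026 × 3940) ≈ 0.037106 m

about 3.71 cm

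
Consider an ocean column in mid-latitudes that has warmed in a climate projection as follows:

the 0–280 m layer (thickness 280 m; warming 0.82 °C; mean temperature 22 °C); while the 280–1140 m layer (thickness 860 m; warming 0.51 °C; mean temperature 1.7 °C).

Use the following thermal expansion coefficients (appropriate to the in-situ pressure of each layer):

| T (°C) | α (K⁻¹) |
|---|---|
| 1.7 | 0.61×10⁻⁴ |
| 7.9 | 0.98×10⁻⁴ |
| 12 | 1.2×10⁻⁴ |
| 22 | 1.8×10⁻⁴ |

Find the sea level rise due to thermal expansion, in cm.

about 6.8 cm

Layer 1 at 22 °C → α = 1.8×10⁻⁴ K⁻¹
Layer 2 at 1.7 °C → α = 0.61×10⁻⁴ K⁻¹
0–280 m: 1.8×10⁻⁴ × 280 × 0.82 = 0.041328 m
280–1140 m: 0.61×10⁻⁴ × 860 × 0.51 = 0.0267546 m
Δh = 0.041328 + 0.0267546 = 0.0680826 m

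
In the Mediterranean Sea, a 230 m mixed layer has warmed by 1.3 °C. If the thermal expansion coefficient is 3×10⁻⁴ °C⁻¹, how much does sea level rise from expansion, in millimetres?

Δh = 89.7 mm

Δh = αΔT·H = 3×10⁻⁴ × 1.3 × 230 = 0.08970 m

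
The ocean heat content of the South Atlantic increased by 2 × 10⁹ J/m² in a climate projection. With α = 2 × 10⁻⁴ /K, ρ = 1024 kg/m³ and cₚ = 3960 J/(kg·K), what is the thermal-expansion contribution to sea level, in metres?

0.0986 m of thermosteric rise

Δh = αQ/(ρcₚ) = 2×10⁻⁴ × 2×10⁹ / (1024 × 3960) ≈ 0.098643 m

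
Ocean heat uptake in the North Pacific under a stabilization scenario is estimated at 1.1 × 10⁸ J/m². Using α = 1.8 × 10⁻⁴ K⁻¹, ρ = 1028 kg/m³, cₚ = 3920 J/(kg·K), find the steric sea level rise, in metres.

Δh = 0.00491 m

Δh = αQ/(ρcₚ) = 1.8×10⁻⁴ × 1.1×10⁸ / (1028 × 3920) ≈ 0.0049134 m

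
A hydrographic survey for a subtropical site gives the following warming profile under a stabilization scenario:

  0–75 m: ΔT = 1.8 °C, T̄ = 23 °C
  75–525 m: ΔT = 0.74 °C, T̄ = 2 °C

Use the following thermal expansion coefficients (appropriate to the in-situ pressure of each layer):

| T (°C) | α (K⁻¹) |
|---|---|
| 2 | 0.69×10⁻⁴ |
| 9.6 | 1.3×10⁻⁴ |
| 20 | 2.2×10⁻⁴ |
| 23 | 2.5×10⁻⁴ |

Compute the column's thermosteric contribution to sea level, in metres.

Layer 1 at 23 °C → α = 2.5×10⁻⁴ K⁻¹
Layer 2 at 2 °C → α = 0.69×10⁻⁴ K⁻¹
Layer 1: 75 × 2.5×10⁻⁴ × 1.8 = 0.03375 m
0.69×10⁻⁴ × 0.74 × 450 = 0.022977 m
Δh = 0.03375 + 0.022977 = 0.056727 m

0.0567 m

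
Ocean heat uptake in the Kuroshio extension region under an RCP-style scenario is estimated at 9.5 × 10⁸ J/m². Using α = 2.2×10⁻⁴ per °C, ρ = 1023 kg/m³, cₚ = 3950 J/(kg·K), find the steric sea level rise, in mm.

Δh = αQ/(ρcₚ) = 2.2×10⁻⁴ × 9.5×10⁸ / (1023 × 3950) ≈ 0.051722 m

about 51.7 mm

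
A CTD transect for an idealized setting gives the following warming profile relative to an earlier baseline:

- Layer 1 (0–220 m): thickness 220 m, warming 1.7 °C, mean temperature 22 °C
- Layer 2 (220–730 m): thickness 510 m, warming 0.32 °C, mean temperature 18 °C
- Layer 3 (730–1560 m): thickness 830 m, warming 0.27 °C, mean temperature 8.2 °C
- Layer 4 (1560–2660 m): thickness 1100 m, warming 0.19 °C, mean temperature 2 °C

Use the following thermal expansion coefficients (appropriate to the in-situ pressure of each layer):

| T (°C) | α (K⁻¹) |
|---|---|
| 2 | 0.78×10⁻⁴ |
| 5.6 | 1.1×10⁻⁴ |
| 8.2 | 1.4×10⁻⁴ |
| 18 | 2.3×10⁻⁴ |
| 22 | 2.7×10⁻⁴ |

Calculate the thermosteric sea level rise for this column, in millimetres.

about 186 mm

Layer 1 at 22 °C → α = 2.7×10⁻⁴ K⁻¹
Layer 2 at 18 °C → α = 2.3×10⁻⁴ K⁻¹
Layer 3 at 8.2 °C → α = 1.4×10⁻⁴ K⁻¹
Layer 4 at 2 °C → α = 0.78×10⁻⁴ K⁻¹
0–220 m: 2.7×10⁻⁴ × 220 × 1.7 = 0.10098 m
Layer 2: 0.32 × 510 × 2.3×10⁻⁴ = 0.037536 m
730–1560 m: 0.27 × 830 × 1.4×10⁻⁴ = 0.031374 m
0.19 × 1100 × 0.78×10⁻⁴ = 0.016302 m
Δh = 0.10098 + 0.037536 + 0.031374 + 0.016302 = 0.186192 m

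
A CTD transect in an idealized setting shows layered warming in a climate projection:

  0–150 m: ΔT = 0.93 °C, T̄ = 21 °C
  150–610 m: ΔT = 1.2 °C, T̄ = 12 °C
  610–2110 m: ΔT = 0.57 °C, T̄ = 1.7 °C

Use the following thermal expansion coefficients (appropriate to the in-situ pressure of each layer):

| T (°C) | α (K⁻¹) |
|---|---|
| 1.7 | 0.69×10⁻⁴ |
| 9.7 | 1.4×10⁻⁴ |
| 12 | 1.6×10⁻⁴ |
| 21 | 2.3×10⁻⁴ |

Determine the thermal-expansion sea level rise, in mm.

Layer 1 at 21 °C → α = 2.3×10⁻⁴ K⁻¹
Layer 2 at 12 °C → α = 1.6×10⁻⁴ K⁻¹
Layer 3 at 1.7 °C → α = 0.69×10⁻⁴ K⁻¹
Layer 1: 0.93 × 150 × 2.3×10⁻⁴ = 0.032085 m
150–610 m: 1.2 × 460 × 1.6×10⁻⁴ = 0.08832 m
610–2110 m: 0.69×10⁻⁴ × 0.57 × 1500 = 0.058995 m
Δh = 0.032085 + 0.08832 + 0.058995 = 0.17940 m ≈ 180 mm

Δh = 180 mm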